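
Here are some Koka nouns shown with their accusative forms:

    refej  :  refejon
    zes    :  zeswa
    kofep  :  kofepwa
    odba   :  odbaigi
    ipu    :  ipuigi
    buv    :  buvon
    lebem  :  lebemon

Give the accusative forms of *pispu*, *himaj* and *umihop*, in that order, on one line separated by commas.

pispuigi, himajon, umihopwa

The pattern is voicing of the final sound: -wa when the stem ends in a voiceless consonant (*zes*, *kofep*); -on when the stem ends in a voiced consonant (*refej*, *buv*, *lebem*); -igi when the stem ends in a vowel (*odba*, *ipu*).
Since the final sound of *pispu* is /u/ (a vowel), it takes -igi, giving *pispuigi*.
Since the final sound of *himaj* is /j/ (a voiced consonant), it takes -on, giving *himajon*.
*umihop*: final sound = /p/, a voiceless consonant → -wa → *umihopwa*.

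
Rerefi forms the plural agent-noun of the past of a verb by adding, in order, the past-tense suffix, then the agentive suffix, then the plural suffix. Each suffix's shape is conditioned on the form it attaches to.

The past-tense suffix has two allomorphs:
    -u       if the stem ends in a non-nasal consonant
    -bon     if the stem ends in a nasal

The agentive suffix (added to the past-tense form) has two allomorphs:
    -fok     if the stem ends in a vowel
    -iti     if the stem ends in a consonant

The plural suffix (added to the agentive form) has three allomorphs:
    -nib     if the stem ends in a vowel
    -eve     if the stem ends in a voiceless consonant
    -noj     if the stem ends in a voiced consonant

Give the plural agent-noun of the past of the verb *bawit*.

Since the final consonant of *bawit* is /t/ (non-nasal), it takes -u, giving *bawitu*.
The final sound of the past-tense form *bawitu* is /u/, which is a vowel, so the agentive suffix is -fok, giving *bawitufok*.
Since the final sound of the agentive form *bawitufok* is /k/ (a voiceless consonant), it takes -eve, giving *bawitufokeve*.

bawitufokeve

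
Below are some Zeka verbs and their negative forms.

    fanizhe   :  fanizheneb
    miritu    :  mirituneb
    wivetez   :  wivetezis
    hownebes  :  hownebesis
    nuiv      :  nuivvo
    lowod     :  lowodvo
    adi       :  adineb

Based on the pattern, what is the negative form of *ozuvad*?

Looking at the final sound of each stem: -is when the stem ends in a sibilant (*wivetez*, *hownebes*); -vo when the stem ends in a non-sibilant consonant (*nuiv*, *lowod*); -neb when the stem ends in a vowel (*fanizhe*, *miritu*, *adi*).
The final sound of *ozuvad* is /d/, which is a non-sibilant consonant, so the suffix is -vo, giving *ozuvadvo*.

ozuvadvo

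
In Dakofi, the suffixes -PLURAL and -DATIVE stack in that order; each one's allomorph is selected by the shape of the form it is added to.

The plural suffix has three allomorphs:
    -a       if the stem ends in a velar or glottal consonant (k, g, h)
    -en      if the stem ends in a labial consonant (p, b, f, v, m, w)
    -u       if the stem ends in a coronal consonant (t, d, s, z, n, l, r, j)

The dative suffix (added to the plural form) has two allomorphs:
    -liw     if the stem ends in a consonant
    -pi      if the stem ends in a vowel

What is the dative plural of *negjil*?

Since the final consonant of *negjil* is /l/ (coronal), it takes -u, giving *negjilu*.
The final sound of the plural form *negjilu* is /u/, which is a vowel, so the dative suffix is -pi, giving *negjilupi*.

negjilupi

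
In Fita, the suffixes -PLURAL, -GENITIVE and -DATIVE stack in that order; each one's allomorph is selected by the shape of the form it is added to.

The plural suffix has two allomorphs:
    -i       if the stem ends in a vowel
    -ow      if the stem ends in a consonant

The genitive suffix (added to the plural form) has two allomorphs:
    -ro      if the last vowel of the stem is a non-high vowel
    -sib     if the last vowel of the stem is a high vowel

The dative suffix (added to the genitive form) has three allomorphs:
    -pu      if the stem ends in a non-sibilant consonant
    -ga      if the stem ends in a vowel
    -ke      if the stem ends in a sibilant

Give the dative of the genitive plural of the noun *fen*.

The final sound of *fen* is /n/, which is a consonant, so the plural suffix is -ow, giving *fenow*.
The plural form *fenow*: last vowel = /o/, a non-high vowel → -ro → *fenowro*.
The final sound of the genitive form *fenowro* is /o/, which is a vowel, so the dative suffix is -ga, giving *fenowroga*.

fenowroga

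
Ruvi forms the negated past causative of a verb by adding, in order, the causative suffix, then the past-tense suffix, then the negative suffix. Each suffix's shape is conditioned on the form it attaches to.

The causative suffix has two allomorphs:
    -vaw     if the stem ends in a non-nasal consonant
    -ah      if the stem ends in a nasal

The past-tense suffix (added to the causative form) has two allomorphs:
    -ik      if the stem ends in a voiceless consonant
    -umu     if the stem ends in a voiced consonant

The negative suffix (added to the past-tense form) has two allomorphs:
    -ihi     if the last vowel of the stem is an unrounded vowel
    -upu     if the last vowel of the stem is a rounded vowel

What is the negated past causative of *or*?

Since the final consonant of *or* is /r/ (non-nasal), it takes -vaw, giving *orvaw*.
The final consonant of the causative form *orvaw* is /w/, which is voiced, so the past-tense suffix is -umu, giving *orvawumu*.
The last vowel of the past-tense form *orvawumu* is /u/, which is a rounded vowel, so the negative suffix is -upu, giving *orvawumuupu*.

orvawumuupu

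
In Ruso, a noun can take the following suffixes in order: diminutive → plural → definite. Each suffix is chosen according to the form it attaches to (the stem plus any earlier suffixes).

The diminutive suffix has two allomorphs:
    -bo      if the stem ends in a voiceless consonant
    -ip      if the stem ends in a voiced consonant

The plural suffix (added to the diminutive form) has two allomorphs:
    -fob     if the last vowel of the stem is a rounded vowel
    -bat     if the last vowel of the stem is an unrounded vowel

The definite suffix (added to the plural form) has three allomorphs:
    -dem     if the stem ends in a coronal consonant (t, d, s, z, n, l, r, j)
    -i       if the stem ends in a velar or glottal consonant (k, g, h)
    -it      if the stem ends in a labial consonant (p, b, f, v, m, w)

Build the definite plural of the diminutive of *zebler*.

*zebler* — final consonant /r/ (voiced) → -ip → *zeblerip*.
The diminutive form *zeblerip*: last vowel = /i/, an unrounded vowel → -bat → *zebleripbat*.
Since the final consonant of the plural form *zebleripbat* is /t/ (coronal), it takes -dem, giving *zebleripbatdem*.

zebleripbatdem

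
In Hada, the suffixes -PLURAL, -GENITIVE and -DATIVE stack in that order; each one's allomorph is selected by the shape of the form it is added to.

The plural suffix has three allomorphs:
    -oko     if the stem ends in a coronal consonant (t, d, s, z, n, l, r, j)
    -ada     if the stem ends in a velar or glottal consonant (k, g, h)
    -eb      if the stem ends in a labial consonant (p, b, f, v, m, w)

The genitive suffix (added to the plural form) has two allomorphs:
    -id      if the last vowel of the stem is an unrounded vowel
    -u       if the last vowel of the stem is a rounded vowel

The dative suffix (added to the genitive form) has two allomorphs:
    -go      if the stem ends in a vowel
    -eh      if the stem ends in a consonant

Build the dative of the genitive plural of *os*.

osokougo

*os*: final consonant = /s/, coronal → -oko → *osoko*.
The plural form *osoko* — last vowel /o/ (a rounded vowel) → -u → *osokou*.
The genitive form *osokou* — final sound /u/ (a vowel) → -go → *osokougo*.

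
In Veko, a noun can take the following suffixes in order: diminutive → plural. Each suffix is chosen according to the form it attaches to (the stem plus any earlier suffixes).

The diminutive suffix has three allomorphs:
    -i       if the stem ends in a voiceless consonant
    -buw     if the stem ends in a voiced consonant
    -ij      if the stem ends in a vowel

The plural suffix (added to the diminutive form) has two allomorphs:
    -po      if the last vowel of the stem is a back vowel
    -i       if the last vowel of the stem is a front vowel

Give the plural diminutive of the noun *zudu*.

zuduiji

*zudu* — final sound /u/ (a vowel) → -ij → *zuduij*.
The last vowel of the diminutive form *zuduij* is /i/, which is a front vowel, so the plural suffix is -i, giving *zuduiji*.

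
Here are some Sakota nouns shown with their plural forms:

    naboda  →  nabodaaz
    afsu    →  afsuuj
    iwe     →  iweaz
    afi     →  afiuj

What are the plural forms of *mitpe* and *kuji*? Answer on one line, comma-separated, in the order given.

mitpeaz, kujiuj

Looking at the last vowel of each stem: -uj when the last vowel of the stem is a high vowel (*afsu*, *afi*); -az when the last vowel of the stem is a non-high vowel (*naboda*, *iwe*).
The last vowel of *mitpe* is /e/, which is a non-high vowel, so the suffix is -az, giving *mitpeaz*.
*kuji*: last vowel = /i/, a high vowel → -uj → *kujiuj*.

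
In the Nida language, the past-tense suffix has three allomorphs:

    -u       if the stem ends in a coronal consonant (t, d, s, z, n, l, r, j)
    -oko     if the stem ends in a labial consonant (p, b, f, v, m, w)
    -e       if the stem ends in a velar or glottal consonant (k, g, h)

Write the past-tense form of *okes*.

okesu

The final consonant of *okes* is /s/, which is coronal, so the suffix is -u, giving *okesu*.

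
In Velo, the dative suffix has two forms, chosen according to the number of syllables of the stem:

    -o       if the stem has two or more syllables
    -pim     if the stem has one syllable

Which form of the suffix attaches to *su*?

-pim

With one syllable, *su* takes -pim.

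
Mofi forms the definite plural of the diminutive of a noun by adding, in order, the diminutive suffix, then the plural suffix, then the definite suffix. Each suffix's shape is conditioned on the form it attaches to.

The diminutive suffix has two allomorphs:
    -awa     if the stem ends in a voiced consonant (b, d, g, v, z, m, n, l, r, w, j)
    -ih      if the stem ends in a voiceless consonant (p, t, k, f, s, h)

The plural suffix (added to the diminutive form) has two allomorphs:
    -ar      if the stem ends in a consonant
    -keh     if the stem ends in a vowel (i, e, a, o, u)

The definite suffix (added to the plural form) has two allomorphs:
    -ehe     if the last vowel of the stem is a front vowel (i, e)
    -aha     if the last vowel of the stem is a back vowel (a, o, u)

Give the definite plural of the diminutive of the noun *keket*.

keketiharaha

The final consonant of *keket* is /t/, which is voiceless, so the diminutive suffix is -ih, giving *keketih*.
The diminutive form *keketih*: final sound = /h/, a consonant → -ar → *keketihar*.
The plural form *keketihar* — last vowel /a/ (a back vowel) → -aha → *keketiharaha*.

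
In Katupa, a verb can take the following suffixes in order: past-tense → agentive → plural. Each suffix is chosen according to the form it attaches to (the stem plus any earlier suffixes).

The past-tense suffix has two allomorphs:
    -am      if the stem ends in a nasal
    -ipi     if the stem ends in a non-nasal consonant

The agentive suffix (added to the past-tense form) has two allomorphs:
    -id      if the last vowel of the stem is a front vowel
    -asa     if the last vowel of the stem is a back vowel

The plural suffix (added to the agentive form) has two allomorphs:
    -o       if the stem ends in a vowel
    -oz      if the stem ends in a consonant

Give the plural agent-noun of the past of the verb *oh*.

Since the final consonant of *oh* is /h/ (non-nasal), it takes -ipi, giving *ohipi*.
The past-tense form *ohipi*: last vowel = /i/, a front vowel → -id → *ohipiid*.
The agentive form *ohipiid* — final sound /d/ (a consonant) → -oz → *ohipiidoz*.

ohipiidoz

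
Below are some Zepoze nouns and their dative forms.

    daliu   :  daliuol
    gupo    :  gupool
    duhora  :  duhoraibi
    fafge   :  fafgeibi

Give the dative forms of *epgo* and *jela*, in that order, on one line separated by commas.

epgool, jelaibi

Looking at the last vowel of each stem: -ol when the last vowel of the stem is a rounded vowel (*daliu*, *gupo*); -ibi when the last vowel of the stem is an unrounded vowel (*duhora*, *fafge*).
The last vowel of *epgo* is /o/, which is a rounded vowel, so the suffix is -ol, giving *epgool*.
Since the last vowel of *jela* is /a/ (an unrounded vowel), it takes -ibi, giving *jelaibi*.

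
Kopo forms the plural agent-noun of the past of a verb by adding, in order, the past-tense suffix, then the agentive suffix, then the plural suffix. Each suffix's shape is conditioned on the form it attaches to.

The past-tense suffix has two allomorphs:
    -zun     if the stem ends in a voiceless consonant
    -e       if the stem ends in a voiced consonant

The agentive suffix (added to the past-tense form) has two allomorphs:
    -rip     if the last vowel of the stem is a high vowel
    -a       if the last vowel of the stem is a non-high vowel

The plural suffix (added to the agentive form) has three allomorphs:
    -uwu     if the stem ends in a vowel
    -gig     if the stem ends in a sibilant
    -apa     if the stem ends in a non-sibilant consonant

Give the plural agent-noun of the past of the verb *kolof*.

Since the final consonant of *kolof* is /f/ (voiceless), it takes -zun, giving *kolofzun*.
The past-tense form *kolofzun*: last vowel = /u/, a high vowel → -rip → *kolofzunrip*.
The final sound of the agentive form *kolofzunrip* is /p/, which is a non-sibilant consonant, so the plural suffix is -apa, giving *kolofzunripapa*.

kolofzunripapa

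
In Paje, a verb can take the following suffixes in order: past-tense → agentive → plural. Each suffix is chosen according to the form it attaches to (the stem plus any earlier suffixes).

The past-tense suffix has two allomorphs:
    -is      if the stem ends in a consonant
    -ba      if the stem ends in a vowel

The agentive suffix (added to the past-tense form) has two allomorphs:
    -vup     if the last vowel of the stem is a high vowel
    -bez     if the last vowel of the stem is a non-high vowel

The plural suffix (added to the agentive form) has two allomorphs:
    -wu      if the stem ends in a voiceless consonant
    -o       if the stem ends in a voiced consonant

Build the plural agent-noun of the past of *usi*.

The final sound of *usi* is /i/, which is a vowel, so the past-tense suffix is -ba, giving *usiba*.
The last vowel of the past-tense form *usiba* is /a/, which is a non-high vowel, so the agentive suffix is -bez, giving *usibabez*.
The final consonant of the agentive form *usibabez* is /z/, which is voiced, so the plural suffix is -o, giving *usibabezo*.

usibabezo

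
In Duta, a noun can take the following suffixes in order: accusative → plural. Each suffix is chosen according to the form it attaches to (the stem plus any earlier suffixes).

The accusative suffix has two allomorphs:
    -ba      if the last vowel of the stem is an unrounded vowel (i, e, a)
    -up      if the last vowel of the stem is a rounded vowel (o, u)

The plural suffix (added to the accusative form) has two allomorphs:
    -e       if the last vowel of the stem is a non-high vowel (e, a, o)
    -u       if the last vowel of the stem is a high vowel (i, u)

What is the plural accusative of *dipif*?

*dipif* — last vowel /i/ (an unrounded vowel) → -ba → *dipifba*.
The accusative form *dipifba* — last vowel /a/ (a non-high vowel) → -e → *dipifbae*.

dipifbae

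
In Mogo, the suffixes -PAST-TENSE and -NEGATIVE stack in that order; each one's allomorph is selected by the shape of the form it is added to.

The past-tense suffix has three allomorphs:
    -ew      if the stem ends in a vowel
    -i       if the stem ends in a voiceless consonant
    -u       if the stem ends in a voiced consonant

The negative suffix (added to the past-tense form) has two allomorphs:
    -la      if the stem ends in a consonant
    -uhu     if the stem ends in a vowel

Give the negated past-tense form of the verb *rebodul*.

reboduluuhu

*rebodul*: final sound = /l/, a voiced consonant → -u → *rebodulu*.
Since the final sound of the past-tense form *rebodulu* is /u/ (a vowel), it takes -uhu, giving *reboduluuhu*.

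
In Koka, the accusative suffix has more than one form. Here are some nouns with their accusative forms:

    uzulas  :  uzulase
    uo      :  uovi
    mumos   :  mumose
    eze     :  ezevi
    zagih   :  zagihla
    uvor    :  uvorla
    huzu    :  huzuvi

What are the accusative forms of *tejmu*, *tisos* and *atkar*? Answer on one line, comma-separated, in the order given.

tejmuvi, tisose, atkarla

The suffix is conditioned by the final sound: -e when the stem ends in a sibilant (*uzulas*, *mumos*); -la when the stem ends in a non-sibilant consonant (*zagih*, *uvor*); -vi when the stem ends in a vowel (*uo*, *eze*, *huzu*).
The final sound of *tejmu* is /u/, which is a vowel, so the suffix is -vi, giving *tejmuvi*.
Since the final sound of *tisos* is /s/ (a sibilant), it takes -e, giving *tisose*.
*atkar* — final sound /r/ (a non-sibilant consonant) → -la → *atkarla*.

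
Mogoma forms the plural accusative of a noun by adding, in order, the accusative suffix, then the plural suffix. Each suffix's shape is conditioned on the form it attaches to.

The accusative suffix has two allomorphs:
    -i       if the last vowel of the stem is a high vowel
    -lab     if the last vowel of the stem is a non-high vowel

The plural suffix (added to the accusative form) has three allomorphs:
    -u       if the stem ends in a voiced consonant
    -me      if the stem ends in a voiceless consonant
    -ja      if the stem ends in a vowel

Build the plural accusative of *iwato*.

iwatolabu

Since the last vowel of *iwato* is /o/ (a non-high vowel), it takes -lab, giving *iwatolab*.
The accusative form *iwatolab* — final sound /b/ (a voiced consonant) → -u → *iwatolabu*.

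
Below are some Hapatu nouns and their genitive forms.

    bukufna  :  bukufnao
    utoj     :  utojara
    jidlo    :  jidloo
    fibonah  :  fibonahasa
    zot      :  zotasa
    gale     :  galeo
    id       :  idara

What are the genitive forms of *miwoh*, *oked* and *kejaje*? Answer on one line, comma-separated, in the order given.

miwohasa, okedara, kejajeo

The suffix is conditioned by the final sound: -asa when the stem ends in a voiceless consonant (*fibonah*, *zot*); -ara when the stem ends in a voiced consonant (*utoj*, *id*); -o when the stem ends in a vowel (*bukufna*, *jidlo*, *gale*).
The final sound of *miwoh* is /h/, which is a voiceless consonant, so the suffix is -asa, giving *miwohasa*.
The final sound of *oked* is /d/, which is a voiced consonant, so the suffix is -ara, giving *okedara*.
*kejaje*: final sound = /e/, a vowel → -o → *kejajeo*.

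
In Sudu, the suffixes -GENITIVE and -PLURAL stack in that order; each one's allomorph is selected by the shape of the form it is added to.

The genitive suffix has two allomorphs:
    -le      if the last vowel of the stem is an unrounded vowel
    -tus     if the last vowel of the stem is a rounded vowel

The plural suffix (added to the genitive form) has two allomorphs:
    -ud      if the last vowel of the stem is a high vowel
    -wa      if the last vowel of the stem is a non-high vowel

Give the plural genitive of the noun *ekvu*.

ekvutusud

The last vowel of *ekvu* is /u/, which is a rounded vowel, so the genitive suffix is -tus, giving *ekvutus*.
The genitive form *ekvutus*: last vowel = /u/, a high vowel → -ud → *ekvutusud*.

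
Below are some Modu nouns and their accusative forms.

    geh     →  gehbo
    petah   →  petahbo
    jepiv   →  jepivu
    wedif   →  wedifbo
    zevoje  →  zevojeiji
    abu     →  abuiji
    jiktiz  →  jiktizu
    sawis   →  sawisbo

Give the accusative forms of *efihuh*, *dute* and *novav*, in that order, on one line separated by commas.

The pattern is voicing of the final sound: -bo when the stem ends in a voiceless consonant (*geh*, *petah*, *wedif*, *sawis*); -u when the stem ends in a voiced consonant (*jepiv*, *jiktiz*); -iji when the stem ends in a vowel (*zevoje*, *abu*).
Since the final sound of *efihuh* is /h/ (a voiceless consonant), it takes -bo, giving *efihuhbo*.
Since the final sound of *dute* is /e/ (a vowel), it takes -iji, giving *duteiji*.
Since the final sound of *novav* is /v/ (a voiced consonant), it takes -u, giving *novavu*.

efihuhbo, duteiji, novavu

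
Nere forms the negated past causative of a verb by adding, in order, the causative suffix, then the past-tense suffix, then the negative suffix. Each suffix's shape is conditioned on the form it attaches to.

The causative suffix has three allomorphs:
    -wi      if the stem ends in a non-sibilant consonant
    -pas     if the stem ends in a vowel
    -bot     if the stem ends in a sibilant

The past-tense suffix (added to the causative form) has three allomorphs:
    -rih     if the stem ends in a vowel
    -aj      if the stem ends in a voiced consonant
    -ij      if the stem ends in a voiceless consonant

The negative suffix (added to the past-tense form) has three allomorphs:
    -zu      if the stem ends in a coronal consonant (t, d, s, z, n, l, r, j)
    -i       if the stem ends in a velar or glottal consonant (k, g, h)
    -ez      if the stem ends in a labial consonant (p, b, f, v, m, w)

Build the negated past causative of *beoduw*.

beoduwwirihi

The final sound of *beoduw* is /w/, which is a non-sibilant consonant, so the causative suffix is -wi, giving *beoduwwi*.
The final sound of the causative form *beoduwwi* is /i/, which is a vowel, so the past-tense suffix is -rih, giving *beoduwwirih*.
The final consonant of the past-tense form *beoduwwirih* is /h/, which is velar/glottal, so the negative suffix is -i, giving *beoduwwirihi*.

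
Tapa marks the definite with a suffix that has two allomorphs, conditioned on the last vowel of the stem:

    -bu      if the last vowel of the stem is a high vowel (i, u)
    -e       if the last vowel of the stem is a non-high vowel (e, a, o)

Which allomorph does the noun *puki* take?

*puki* — last vowel /i/ (a high vowel) → -bu.

-bu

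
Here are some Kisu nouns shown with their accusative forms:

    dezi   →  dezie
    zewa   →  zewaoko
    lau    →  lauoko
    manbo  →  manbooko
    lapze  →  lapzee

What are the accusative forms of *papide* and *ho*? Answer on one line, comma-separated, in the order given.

Looking at the last vowel of each stem: -e when the last vowel of the stem is a front vowel (*dezi*, *lapze*); -oko when the last vowel of the stem is a back vowel (*zewa*, *lau*, *manbo*).
Since the last vowel of *papide* is /e/ (a front vowel), it takes -e, giving *papidee*.
The last vowel of *ho* is /o/, which is a back vowel, so the suffix is -oko, giving *hooko*.

papidee, hooko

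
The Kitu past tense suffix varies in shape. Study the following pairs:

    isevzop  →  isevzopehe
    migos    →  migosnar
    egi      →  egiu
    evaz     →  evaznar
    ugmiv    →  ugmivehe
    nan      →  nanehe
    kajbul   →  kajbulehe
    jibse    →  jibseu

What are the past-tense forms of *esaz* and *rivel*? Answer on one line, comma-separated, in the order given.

The alternation tracks the final sound of the stem — -nar when the stem ends in a sibilant (*migos*, *evaz*); -ehe when the stem ends in a non-sibilant consonant (*isevzop*, *ugmiv*, *nan*, *kajbul*); -u when the stem ends in a vowel (*egi*, *jibse*).
Since the final sound of *esaz* is /z/ (a sibilant), it takes -nar, giving *esaznar*.
*rivel* — final sound /l/ (a non-sibilant consonant) → -ehe → *rivelehe*.

esaznar, rivelehe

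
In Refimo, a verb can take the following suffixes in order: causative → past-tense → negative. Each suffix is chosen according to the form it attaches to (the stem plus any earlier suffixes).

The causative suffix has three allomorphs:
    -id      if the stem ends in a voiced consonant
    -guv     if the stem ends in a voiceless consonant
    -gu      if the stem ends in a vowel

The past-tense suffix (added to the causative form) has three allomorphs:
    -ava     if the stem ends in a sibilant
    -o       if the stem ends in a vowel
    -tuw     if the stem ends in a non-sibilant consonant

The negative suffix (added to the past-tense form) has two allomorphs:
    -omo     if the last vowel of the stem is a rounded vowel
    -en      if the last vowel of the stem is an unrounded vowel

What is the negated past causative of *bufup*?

*bufup*: final sound = /p/, a voiceless consonant → -guv → *bufupguv*.
Since the final sound of the causative form *bufupguv* is /v/ (a non-sibilant consonant), it takes -tuw, giving *bufupguvtuw*.
The past-tense form *bufupguvtuw* — last vowel /u/ (a rounded vowel) → -omo → *bufupguvtuwomo*.

bufupguvtuwomo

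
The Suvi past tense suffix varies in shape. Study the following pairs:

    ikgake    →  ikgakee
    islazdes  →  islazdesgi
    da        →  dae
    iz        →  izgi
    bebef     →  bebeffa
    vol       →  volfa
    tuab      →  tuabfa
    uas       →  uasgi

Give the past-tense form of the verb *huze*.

The suffix is conditioned by the final sound: -gi when the stem ends in a sibilant (*islazdes*, *iz*, *uas*); -fa when the stem ends in a non-sibilant consonant (*bebef*, *vol*, *tuab*); -e when the stem ends in a vowel (*ikgake*, *da*).
The final sound of *huze* is /e/, which is a vowel, so the suffix is -e, giving *huzee*.

huzee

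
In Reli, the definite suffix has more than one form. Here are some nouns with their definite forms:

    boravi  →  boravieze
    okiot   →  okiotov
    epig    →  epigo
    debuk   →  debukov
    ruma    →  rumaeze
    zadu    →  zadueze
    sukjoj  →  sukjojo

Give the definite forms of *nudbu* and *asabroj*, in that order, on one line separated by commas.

The suffix is conditioned by the final sound: -ov when the stem ends in a voiceless consonant (*okiot*, *debuk*); -o when the stem ends in a voiced consonant (*epig*, *sukjoj*); -eze when the stem ends in a vowel (*boravi*, *ruma*, *zadu*).
Since the final sound of *nudbu* is /u/ (a vowel), it takes -eze, giving *nudbueze*.
The final sound of *asabroj* is /j/, which is a voiced consonant, so the suffix is -o, giving *asabrojo*.

nudbueze, asabrojo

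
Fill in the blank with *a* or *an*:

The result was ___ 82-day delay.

an

The indefinite article is chosen by the initial *sound* of the following word, not its spelling.
The number *82* is spoken "eighty-…", beginning with /ˈeɪti/ — a vowel sound.
So the article is *an*: The result was an 82-day delay.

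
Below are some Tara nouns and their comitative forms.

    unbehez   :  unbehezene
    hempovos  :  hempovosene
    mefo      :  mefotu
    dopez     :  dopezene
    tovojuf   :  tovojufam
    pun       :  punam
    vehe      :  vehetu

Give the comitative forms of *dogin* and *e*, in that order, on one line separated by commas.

Looking at the final sound of each stem: -ene when the stem ends in a sibilant (*unbehez*, *hempovos*, *dopez*); -am when the stem ends in a non-sibilant consonant (*tovojuf*, *pun*); -tu when the stem ends in a vowel (*mefo*, *vehe*).
The final sound of *dogin* is /n/, which is a non-sibilant consonant, so the suffix is -am, giving *doginam*.
*e*: final sound = /e/, a vowel → -tu → *etu*.

doginam, etu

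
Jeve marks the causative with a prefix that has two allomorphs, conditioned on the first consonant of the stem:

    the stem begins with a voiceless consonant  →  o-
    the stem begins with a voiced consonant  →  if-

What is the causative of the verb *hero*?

*hero*: first consonant = /h/, voiceless → o- → *ohero*.

ohero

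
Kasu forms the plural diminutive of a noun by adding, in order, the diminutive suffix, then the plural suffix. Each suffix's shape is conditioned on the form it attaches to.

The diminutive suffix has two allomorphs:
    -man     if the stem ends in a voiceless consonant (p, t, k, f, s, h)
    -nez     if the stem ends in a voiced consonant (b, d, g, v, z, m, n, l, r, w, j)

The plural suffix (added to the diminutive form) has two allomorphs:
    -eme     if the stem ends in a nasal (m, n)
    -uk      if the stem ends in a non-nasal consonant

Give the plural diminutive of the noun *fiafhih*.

fiafhihmaneme

Since the final consonant of *fiafhih* is /h/ (voiceless), it takes -man, giving *fiafhihman*.
The diminutive form *fiafhihman*: final consonant = /n/, a nasal → -eme → *fiafhihmaneme*.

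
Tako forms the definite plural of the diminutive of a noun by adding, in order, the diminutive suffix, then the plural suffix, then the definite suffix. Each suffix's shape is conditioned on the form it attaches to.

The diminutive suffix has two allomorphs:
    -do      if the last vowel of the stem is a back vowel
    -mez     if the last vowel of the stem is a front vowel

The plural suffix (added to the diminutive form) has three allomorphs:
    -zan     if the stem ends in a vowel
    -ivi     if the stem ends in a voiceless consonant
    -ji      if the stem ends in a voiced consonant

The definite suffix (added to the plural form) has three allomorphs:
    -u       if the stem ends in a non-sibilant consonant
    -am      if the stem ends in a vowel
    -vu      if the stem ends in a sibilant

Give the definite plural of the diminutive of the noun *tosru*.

tosrudozanu

The last vowel of *tosru* is /u/, which is a back vowel, so the diminutive suffix is -do, giving *tosrudo*.
The diminutive form *tosrudo* — final sound /o/ (a vowel) → -zan → *tosrudozan*.
The plural form *tosrudozan*: final sound = /n/, a non-sibilant consonant → -u → *tosrudozanu*.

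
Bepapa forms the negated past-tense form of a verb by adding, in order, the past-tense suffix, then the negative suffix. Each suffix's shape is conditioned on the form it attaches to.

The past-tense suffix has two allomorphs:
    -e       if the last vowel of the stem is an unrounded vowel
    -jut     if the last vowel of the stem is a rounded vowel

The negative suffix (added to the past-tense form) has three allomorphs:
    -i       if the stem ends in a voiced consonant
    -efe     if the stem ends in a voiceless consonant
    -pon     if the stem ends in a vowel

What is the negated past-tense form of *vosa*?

vosaepon

*vosa*: last vowel = /a/, an unrounded vowel → -e → *vosae*.
The past-tense form *vosae*: final sound = /e/, a vowel → -pon → *vosaepon*.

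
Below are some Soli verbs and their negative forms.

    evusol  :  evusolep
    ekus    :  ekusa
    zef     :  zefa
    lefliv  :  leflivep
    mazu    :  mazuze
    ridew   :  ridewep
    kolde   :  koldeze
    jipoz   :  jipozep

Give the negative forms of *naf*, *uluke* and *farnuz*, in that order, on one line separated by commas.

The suffix is conditioned by the final sound: -a when the stem ends in a voiceless consonant (*ekus*, *zef*); -ep when the stem ends in a voiced consonant (*evusol*, *lefliv*, *ridew*, *jipoz*); -ze when the stem ends in a vowel (*mazu*, *kolde*).
*naf* — final sound /f/ (a voiceless consonant) → -a → *nafa*.
*uluke*: final sound = /e/, a vowel → -ze → *ulukeze*.
*farnuz* — final sound /z/ (a voiced consonant) → -ep → *farnuzep*.

nafa, ulukeze, farnuzep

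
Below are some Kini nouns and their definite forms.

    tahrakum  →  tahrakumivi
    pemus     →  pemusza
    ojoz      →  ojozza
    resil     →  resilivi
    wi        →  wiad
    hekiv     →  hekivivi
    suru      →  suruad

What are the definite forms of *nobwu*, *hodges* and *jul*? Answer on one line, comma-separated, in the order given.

The alternation tracks the final sound of the stem — -za when the stem ends in a sibilant (*pemus*, *ojoz*); -ivi when the stem ends in a non-sibilant consonant (*tahrakum*, *resil*, *hekiv*); -ad when the stem ends in a vowel (*wi*, *suru*).
*nobwu*: final sound = /u/, a vowel → -ad → *nobwuad*.
*hodges* — final sound /s/ (a sibilant) → -za → *hodgesza*.
*jul*: final sound = /l/, a non-sibilant consonant → -ivi → *julivi*.

nobwuad, hodgesza, julivi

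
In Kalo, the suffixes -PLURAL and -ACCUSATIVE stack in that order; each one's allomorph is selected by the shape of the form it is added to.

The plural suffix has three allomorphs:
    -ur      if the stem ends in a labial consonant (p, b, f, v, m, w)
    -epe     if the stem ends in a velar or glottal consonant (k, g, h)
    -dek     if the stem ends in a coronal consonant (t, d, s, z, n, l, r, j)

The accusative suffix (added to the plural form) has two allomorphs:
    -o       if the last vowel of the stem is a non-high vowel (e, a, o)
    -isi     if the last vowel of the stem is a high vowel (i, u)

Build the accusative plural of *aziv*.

azivurisi

*aziv* — final consonant /v/ (labial) → -ur → *azivur*.
Since the last vowel of the plural form *azivur* is /u/ (a high vowel), it takes -isi, giving *azivurisi*.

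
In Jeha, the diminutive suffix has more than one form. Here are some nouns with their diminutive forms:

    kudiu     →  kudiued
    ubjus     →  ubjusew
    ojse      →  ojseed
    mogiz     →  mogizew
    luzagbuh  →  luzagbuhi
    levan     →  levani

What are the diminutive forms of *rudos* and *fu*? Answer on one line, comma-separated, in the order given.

rudosew, fued

Looking at the final sound of each stem: -ew when the stem ends in a sibilant (*ubjus*, *mogiz*); -i when the stem ends in a non-sibilant consonant (*luzagbuh*, *levan*); -ed when the stem ends in a vowel (*kudiu*, *ojse*).
*rudos*: final sound = /s/, a sibilant → -ew → *rudosew*.
*fu* — final sound /u/ (a vowel) → -ed → *fued*.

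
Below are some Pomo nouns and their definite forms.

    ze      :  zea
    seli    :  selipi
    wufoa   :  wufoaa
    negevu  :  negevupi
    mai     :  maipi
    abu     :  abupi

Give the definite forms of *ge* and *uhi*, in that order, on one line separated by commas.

The suffix is conditioned by the last vowel: -pi when the last vowel of the stem is a high vowel (*seli*, *negevu*, *mai*, *abu*); -a when the last vowel of the stem is a non-high vowel (*ze*, *wufoa*).
*ge*: last vowel = /e/, a non-high vowel → -a → *gea*.
The last vowel of *uhi* is /i/, which is a high vowel, so the suffix is -pi, giving *uhipi*.

gea, uhipi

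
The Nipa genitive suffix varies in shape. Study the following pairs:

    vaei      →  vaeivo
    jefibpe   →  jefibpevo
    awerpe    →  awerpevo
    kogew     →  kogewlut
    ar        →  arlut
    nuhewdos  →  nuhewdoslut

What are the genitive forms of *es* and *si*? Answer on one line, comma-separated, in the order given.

Looking at the final sound of each stem: -lut when the stem ends in a consonant (*kogew*, *ar*, *nuhewdos*); -vo when the stem ends in a vowel (*vaei*, *jefibpe*, *awerpe*).
*es* — final sound /s/ (a consonant) → -lut → *eslut*.
Since the final sound of *si* is /i/ (a vowel), it takes -vo, giving *sivo*.

eslut, sivo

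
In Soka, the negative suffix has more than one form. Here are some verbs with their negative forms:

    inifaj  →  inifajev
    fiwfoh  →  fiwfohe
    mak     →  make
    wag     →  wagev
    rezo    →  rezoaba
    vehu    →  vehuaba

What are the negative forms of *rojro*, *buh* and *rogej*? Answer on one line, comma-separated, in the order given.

The alternation tracks the final sound of the stem — -e when the stem ends in a voiceless consonant (*fiwfoh*, *mak*); -ev when the stem ends in a voiced consonant (*inifaj*, *wag*); -aba when the stem ends in a vowel (*rezo*, *vehu*).
*rojro*: final sound = /o/, a vowel → -aba → *rojroaba*.
Since the final sound of *buh* is /h/ (a voiceless consonant), it takes -e, giving *buhe*.
*rogej* — final sound /j/ (a voiced consonant) → -ev → *rogejev*.

rojroaba, buhe, rogejev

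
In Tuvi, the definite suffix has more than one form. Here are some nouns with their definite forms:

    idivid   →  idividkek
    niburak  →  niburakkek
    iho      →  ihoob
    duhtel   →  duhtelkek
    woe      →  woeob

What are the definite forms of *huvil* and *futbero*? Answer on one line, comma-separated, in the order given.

huvilkek, futberoob

The alternation tracks the final sound of the stem — -kek when the stem ends in a consonant (*idivid*, *niburak*, *duhtel*); -ob when the stem ends in a vowel (*iho*, *woe*).
Since the final sound of *huvil* is /l/ (a consonant), it takes -kek, giving *huvilkek*.
*futbero* — final sound /o/ (a vowel) → -ob → *futberoob*.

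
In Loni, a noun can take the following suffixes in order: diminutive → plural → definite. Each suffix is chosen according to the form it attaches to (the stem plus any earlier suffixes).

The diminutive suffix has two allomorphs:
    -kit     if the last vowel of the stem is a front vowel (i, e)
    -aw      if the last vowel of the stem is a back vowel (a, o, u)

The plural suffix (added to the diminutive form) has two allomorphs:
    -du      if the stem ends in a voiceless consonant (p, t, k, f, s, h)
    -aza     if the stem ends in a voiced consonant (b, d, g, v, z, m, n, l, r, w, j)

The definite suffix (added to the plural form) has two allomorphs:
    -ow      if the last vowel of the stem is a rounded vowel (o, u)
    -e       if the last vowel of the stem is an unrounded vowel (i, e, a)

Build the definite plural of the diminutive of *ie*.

iekitduow

*ie* — last vowel /e/ (a front vowel) → -kit → *iekit*.
The diminutive form *iekit*: final consonant = /t/, voiceless → -du → *iekitdu*.
The plural form *iekitdu*: last vowel = /u/, a rounded vowel → -ow → *iekitduow*.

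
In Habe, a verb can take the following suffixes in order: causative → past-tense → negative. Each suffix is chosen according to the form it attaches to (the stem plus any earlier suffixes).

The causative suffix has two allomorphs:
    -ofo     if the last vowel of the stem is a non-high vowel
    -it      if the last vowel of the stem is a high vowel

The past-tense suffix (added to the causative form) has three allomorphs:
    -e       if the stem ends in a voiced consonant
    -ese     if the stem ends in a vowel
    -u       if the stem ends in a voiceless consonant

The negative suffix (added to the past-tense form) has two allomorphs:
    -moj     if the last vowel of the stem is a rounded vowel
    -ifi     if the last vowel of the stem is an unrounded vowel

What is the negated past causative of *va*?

*va* — last vowel /a/ (a non-high vowel) → -ofo → *vaofo*.
Since the final sound of the causative form *vaofo* is /o/ (a vowel), it takes -ese, giving *vaofoese*.
The past-tense form *vaofoese*: last vowel = /e/, an unrounded vowel → -ifi → *vaofoeseifi*.

vaofoeseifi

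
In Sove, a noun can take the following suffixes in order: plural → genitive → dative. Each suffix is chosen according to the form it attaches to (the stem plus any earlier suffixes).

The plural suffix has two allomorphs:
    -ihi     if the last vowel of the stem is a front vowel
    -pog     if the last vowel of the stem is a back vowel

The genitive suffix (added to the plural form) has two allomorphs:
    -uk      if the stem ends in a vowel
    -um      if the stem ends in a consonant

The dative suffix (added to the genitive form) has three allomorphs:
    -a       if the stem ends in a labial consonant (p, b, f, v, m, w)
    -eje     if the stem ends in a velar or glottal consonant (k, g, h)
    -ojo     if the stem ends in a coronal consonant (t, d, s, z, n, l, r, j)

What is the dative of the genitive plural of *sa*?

sapoguma

*sa*: last vowel = /a/, a back vowel → -pog → *sapog*.
The plural form *sapog*: final sound = /g/, a consonant → -um → *sapogum*.
The genitive form *sapogum* — final consonant /m/ (labial) → -a → *sapoguma*.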